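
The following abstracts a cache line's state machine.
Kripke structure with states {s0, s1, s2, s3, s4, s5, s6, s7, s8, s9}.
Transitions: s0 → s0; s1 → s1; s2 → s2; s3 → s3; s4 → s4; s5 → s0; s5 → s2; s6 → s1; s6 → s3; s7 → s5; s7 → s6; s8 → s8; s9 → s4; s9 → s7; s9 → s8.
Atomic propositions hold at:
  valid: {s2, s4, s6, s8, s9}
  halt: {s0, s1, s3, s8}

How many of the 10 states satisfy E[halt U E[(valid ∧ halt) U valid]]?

5

Sat(valid ∧ halt) = {s8}
E[(valid ∧ halt) U valid]: least fixpoint, start Z0 = Sat(valid) = {s2, s4, s6, s8, s9}, add states in Sat(valid ∧ halt) with some successor in Z. Already a fixed point.
Sat(E[(valid ∧ halt) U valid]) = {s2, s4, s6, s8, s9}
E[halt U E[(valid ∧ halt) U valid]]: least fixpoint, start Z0 = Sat(E[(valid ∧ halt) U valid]) = {s2, s4, s6, s8, s9}, add states in Sat(halt) with some successor in Z. Already a fixed point.
Sat(E[halt U E[(valid ∧ halt) U valid]]) = {s2, s4, s6, s8, s9}
|Sat(E[halt U E[(valid ∧ halt) U valid]])| = |{s2, s4, s6, s8, s9}| = 5.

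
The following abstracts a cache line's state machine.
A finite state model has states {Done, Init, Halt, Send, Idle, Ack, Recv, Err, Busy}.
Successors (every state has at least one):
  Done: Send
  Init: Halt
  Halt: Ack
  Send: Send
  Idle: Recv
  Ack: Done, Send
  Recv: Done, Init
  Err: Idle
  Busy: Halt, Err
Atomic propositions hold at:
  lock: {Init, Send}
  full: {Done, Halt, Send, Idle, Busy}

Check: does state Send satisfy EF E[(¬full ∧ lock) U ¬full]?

Sat(¬full) = {Init, Ack, Recv, Err}
Sat(¬full ∧ lock) = {Init}
E[(¬full ∧ lock) U ¬full]: least fixpoint, start Z0 = Sat(¬full) = {Init, Ack, Recv, Err}, add states in Sat(¬full ∧ lock) with some successor in Z. Already a fixed point.
Sat(E[(¬full ∧ lock) U ¬full]) = {Init, Ack, Recv, Err}
EF E[(¬full ∧ lock) U ¬full]: least fixpoint, start Z0 = {Init, Ack, Recv, Err}, add states with some successor in Z. Z1 = {Init, Halt, Idle, Ack, Recv, Err, Busy}; fixed.
Sat(EF E[(¬full ∧ lock) U ¬full]) = {Init, Halt, Idle, Ack, Recv, Err, Busy}
Send ∉ Sat(EF E[(¬full ∧ lock) U ¬full]) = {Init, Halt, Idle, Ack, Recv, Err, Busy}, so the formula does not hold at Send.

No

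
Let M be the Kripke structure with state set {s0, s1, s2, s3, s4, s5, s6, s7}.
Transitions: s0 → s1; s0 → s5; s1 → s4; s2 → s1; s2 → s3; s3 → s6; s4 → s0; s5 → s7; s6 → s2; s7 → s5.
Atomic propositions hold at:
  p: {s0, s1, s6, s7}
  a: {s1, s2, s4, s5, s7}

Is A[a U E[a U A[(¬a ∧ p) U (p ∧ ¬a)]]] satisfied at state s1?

Yes

Sat(¬a) = {s0, s3, s6}
Sat(¬a ∧ p) = {s0, s6}
Sat(p ∧ ¬a) = {s0, s6}
A[(¬a ∧ p) U (p ∧ ¬a)]: least fixpoint, start Z0 = Sat((p ∧ ¬a)) = {s0, s6}, add states in Sat(¬a ∧ p) with every successor in Z. Already a fixed point.
Sat(A[(¬a ∧ p) U (p ∧ ¬a)]) = {s0, s6}
E[a U A[(¬a ∧ p) U (p ∧ ¬a)]]: least fixpoint, start Z0 = Sat(A[(¬a ∧ p) U (p ∧ ¬a)]) = {s0, s6}, add states in Sat(a) with some successor in Z. Z1 = {s0, s4, s6}; Z2 = {s0, s1, s4, s6}; Z3 = {s0, s1, s2, s4, s6}; fixed.
Sat(E[a U A[(¬a ∧ p) U (p ∧ ¬a)]]) = {s0, s1, s2, s4, s6}
A[a U E[a U A[(¬a ∧ p) U (p ∧ ¬a)]]]: least fixpoint, start Z0 = Sat(E[a U A[(¬a ∧ p) U (p ∧ ¬a)]]) = {s0, s1, s2, s4, s6}, add states in Sat(a) with every successor in Z. Already a fixed point.
Sat(A[a U E[a U A[(¬a ∧ p) U (p ∧ ¬a)]]]) = {s0, s1, s2, s4, s6}
s1 ∈ Sat(A[a U E[a U A[(¬a ∧ p) U (p ∧ ¬a)]]]) = {s0, s1, s2, s4, s6}, so the formula holds at s1.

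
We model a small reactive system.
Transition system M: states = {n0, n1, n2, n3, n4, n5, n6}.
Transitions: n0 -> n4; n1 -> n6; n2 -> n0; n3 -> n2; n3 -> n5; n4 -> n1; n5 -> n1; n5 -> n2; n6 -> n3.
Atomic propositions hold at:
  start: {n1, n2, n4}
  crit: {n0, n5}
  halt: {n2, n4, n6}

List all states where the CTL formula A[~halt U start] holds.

Sat(~halt) = {n0, n1, n3, n5}
A[~halt U start]: least fixpoint, start Z0 = Sat(start) = {n1, n2, n4}, add states in Sat(~halt) with every successor in Z. Z1 = {n0, n1, n2, n4, n5}; Z2 = {n0, n1, n2, n3, n4, n5}; fixed.
Sat(A[~halt U start]) = {n0, n1, n2, n3, n4, n5}

{n0, n1, n2, n3, n4, n5}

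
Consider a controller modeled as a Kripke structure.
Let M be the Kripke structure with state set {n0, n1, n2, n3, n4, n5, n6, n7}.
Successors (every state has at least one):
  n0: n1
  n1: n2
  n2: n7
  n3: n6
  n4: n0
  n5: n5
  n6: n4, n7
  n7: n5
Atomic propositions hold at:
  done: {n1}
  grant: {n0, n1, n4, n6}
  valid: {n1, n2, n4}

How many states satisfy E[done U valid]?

E[done U valid]: least fixpoint, start Z0 = Sat(valid) = {n1, n2, n4}, add states in Sat(done) with some successor in Z. Already a fixed point.
Sat(E[done U valid]) = {n1, n2, n4}
|Sat(E[done U valid])| = |{n1, n2, n4}| = 3.

3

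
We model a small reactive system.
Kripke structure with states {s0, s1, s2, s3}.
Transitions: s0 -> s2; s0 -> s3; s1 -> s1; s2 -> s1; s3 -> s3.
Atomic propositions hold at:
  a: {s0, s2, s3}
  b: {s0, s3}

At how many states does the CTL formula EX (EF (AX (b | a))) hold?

2

Sat(b | a) = {s0, s2, s3}
Sat(AX (b | a)) = {s : every successor in {s0, s2, s3}} = {s0, s3}
EF (AX (b | a)): least fixpoint, start Z0 = {s0, s3}, add states with some successor in Z. Already a fixed point.
Sat(EF (AX (b | a))) = {s0, s3}
Sat(EX (EF (AX (b | a)))) = {s : some successor in {s0, s3}} = {s0, s3}
|Sat(EX (EF (AX (b | a))))| = |{s0, s3}| = 2.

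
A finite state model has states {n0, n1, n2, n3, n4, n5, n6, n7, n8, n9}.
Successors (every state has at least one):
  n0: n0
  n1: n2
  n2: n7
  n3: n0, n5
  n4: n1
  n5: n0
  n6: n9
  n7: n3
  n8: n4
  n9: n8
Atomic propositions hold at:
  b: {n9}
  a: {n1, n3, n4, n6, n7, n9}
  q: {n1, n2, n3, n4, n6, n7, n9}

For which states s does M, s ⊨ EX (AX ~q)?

Sat(~q) = {n0, n5, n8}
Sat(AX ~q) = {s : every successor in {n0, n5, n8}} = {n0, n3, n5, n9}
Sat(EX (AX ~q)) = {s : some successor in {n0, n3, n5, n9}} = {n0, n3, n5, n6, n7}

{n0, n3, n5, n6, n7}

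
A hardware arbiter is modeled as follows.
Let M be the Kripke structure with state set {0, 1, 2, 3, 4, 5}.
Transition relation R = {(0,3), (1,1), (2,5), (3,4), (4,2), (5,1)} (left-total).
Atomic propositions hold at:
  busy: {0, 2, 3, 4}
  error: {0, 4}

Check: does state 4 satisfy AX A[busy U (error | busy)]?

Sat(error | busy) = {0, 2, 3, 4}
A[busy U (error | busy)]: least fixpoint, start Z0 = Sat((error | busy)) = {0, 2, 3, 4}, add states in Sat(busy) with every successor in Z. Already a fixed point.
Sat(A[busy U (error | busy)]) = {0, 2, 3, 4}
Sat(AX A[busy U (error | busy)]) = {s : every successor in {0, 2, 3, 4}} = {0, 3, 4}
4 ∈ Sat(AX A[busy U (error | busy)]) = {0, 3, 4}, so the formula holds at 4.

Yes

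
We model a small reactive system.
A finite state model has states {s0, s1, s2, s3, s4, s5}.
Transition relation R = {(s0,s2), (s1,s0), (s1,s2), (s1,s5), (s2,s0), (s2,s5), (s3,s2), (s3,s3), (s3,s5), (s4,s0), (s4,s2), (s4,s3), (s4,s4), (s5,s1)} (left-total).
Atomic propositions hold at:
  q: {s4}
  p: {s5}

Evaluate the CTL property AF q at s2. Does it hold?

No

AF q: least fixpoint, start Z0 = {s4}, add states with every successor in Z. Already a fixed point.
Sat(AF q) = {s4}
s2 ∉ Sat(AF q) = {s4}, so the formula does not hold at s2.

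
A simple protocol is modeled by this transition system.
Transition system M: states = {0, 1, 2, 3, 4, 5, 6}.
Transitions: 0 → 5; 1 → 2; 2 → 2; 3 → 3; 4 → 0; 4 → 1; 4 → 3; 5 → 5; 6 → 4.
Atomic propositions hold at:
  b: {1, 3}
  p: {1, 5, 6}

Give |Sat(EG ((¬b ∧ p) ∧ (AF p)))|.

1

Sat(¬b) = {0, 2, 4, 5, 6}
Sat(¬b ∧ p) = {5, 6}
AF p: least fixpoint, start Z0 = {1, 5, 6}, add states with every successor in Z. Z1 = {0, 1, 5, 6}; fixed.
Sat(AF p) = {0, 1, 5, 6}
Sat((¬b ∧ p) ∧ (AF p)) = {5, 6}
EG ((¬b ∧ p) ∧ (AF p)): greatest fixpoint, start Z0 = {5, 6}, keep only states in Sat with some successor in Z. Z1 = {5}; fixed.
Sat(EG ((¬b ∧ p) ∧ (AF p))) = {5}
|Sat(EG ((¬b ∧ p) ∧ (AF p)))| = |{5}| = 1.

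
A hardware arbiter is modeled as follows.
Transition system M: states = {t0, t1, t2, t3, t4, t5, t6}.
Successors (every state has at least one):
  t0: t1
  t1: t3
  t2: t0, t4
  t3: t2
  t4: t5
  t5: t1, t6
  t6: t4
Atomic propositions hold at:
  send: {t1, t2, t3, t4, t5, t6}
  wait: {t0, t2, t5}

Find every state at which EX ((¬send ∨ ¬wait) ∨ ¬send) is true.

Sat(¬send) = {t0}
Sat(¬wait) = {t1, t3, t4, t6}
Sat(¬send ∨ ¬wait) = {t0, t1, t3, t4, t6}
Sat((¬send ∨ ¬wait) ∨ ¬send) = {t0, t1, t3, t4, t6}
Sat(EX ((¬send ∨ ¬wait) ∨ ¬send)) = {s : some successor in {t0, t1, t3, t4, t6}} = {t0, t1, t2, t5, t6}

{t0, t1, t2, t5, t6}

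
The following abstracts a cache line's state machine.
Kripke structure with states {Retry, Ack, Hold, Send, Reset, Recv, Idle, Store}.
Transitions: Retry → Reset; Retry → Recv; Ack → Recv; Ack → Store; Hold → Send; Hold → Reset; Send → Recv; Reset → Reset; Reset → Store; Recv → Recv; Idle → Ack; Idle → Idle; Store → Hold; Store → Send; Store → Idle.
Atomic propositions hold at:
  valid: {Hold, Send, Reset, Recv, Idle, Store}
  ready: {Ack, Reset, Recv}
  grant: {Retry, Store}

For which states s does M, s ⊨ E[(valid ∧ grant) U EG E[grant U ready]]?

{Retry, Ack, Reset, Recv}

Sat(valid ∧ grant) = {Store}
E[grant U ready]: least fixpoint, start Z0 = Sat(ready) = {Ack, Reset, Recv}, add states in Sat(grant) with some successor in Z. Z1 = {Retry, Ack, Reset, Recv}; fixed.
Sat(E[grant U ready]) = {Retry, Ack, Reset, Recv}
EG E[grant U ready]: greatest fixpoint, start Z0 = {Retry, Ack, Reset, Recv}, keep only states in Sat with some successor in Z. Already a fixed point.
Sat(EG E[grant U ready]) = {Retry, Ack, Reset, Recv}
E[(valid ∧ grant) U EG E[grant U ready]]: least fixpoint, start Z0 = Sat(EG E[grant U ready]) = {Retry, Ack, Reset, Recv}, add states in Sat(valid ∧ grant) with some successor in Z. Already a fixed point.
Sat(E[(valid ∧ grant) U EG E[grant U ready]]) = {Retry, Ack, Reset, Recv}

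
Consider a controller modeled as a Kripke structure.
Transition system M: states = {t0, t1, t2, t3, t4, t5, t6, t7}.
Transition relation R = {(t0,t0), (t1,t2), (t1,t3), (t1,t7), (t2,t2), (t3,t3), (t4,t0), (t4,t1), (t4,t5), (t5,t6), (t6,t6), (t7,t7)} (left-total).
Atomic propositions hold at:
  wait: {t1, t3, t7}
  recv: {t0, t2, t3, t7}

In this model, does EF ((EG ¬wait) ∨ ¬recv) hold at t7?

Sat(¬wait) = {t0, t2, t4, t5, t6}
EG ¬wait: greatest fixpoint, start Z0 = {t0, t2, t4, t5, t6}, keep only states in Sat with some successor in Z. Already a fixed point.
Sat(EG ¬wait) = {t0, t2, t4, t5, t6}
Sat(¬recv) = {t1, t4, t5, t6}
Sat((EG ¬wait) ∨ ¬recv) = {t0, t1, t2, t4, t5, t6}
EF ((EG ¬wait) ∨ ¬recv): least fixpoint, start Z0 = {t0, t1, t2, t4, t5, t6}, add states with some successor in Z. Already a fixed point.
Sat(EF ((EG ¬wait) ∨ ¬recv)) = {t0, t1, t2, t4, t5, t6}
t7 ∉ Sat(EF ((EG ¬wait) ∨ ¬recv)) = {t0, t1, t2, t4, t5, t6}, so the formula does not hold at t7.

No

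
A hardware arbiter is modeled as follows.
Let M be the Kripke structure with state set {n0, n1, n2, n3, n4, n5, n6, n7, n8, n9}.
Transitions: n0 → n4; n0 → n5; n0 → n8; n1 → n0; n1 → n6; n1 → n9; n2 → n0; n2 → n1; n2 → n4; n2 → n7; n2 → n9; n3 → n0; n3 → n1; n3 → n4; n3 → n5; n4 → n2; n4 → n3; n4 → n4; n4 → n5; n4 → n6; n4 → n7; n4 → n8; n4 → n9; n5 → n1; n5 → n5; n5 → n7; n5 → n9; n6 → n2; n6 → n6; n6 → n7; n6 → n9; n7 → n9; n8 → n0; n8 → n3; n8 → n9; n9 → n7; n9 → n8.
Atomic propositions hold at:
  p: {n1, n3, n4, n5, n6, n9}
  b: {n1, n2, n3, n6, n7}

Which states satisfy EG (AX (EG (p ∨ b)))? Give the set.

Sat(p ∨ b) = {n1, n2, n3, n4, n5, n6, n7, n9}
EG (p ∨ b): greatest fixpoint, start Z0 = {n1, n2, n3, n4, n5, n6, n7, n9}, keep only states in Sat with some successor in Z. Already a fixed point.
Sat(EG (p ∨ b)) = {n1, n2, n3, n4, n5, n6, n7, n9}
Sat(AX (EG (p ∨ b))) = {s : every successor in {n1, n2, n3, n4, n5, n6, n7, n9}} = {n5, n6, n7}
EG (AX (EG (p ∨ b))): greatest fixpoint, start Z0 = {n5, n6, n7}, keep only states in Sat with some successor in Z. Z1 = {n5, n6}; fixed.
Sat(EG (AX (EG (p ∨ b)))) = {n5, n6}

{n5, n6}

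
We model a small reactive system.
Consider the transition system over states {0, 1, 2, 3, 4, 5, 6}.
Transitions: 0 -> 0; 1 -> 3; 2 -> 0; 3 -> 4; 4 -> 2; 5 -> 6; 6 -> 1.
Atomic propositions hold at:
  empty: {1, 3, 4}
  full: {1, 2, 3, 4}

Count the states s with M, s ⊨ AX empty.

3

Sat(AX empty) = {s : every successor in {1, 3, 4}} = {1, 3, 6}
|Sat(AX empty)| = |{1, 3, 6}| = 3.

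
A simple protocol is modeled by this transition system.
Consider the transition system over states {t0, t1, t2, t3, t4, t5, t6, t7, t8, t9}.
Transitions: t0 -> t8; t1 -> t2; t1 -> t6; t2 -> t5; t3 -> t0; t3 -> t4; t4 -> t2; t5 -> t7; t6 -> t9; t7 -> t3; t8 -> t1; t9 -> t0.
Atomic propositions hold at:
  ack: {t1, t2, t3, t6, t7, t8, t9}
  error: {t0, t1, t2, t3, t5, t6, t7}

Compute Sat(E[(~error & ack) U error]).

{t0, t1, t2, t3, t5, t6, t7, t8, t9}

Sat(~error) = {t4, t8, t9}
Sat(~error & ack) = {t8, t9}
E[(~error & ack) U error]: least fixpoint, start Z0 = Sat(error) = {t0, t1, t2, t3, t5, t6, t7}, add states in Sat(~error & ack) with some successor in Z. Z1 = {t0, t1, t2, t3, t5, t6, t7, t8, t9}; fixed.
Sat(E[(~error & ack) U error]) = {t0, t1, t2, t3, t5, t6, t7, t8, t9}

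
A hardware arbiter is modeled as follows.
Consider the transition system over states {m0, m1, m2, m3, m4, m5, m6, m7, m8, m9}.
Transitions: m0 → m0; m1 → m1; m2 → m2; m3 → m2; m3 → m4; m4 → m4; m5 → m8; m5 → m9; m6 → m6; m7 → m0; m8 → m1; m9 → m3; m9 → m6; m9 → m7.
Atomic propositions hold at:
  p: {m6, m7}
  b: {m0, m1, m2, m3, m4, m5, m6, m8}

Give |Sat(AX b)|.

Sat(AX b) = {s : every successor in {m0, m1, m2, m3, m4, m5, m6, m8}} = {m0, m1, m2, m3, m4, m6, m7, m8}
|Sat(AX b)| = |{m0, m1, m2, m3, m4, m6, m7, m8}| = 8.

8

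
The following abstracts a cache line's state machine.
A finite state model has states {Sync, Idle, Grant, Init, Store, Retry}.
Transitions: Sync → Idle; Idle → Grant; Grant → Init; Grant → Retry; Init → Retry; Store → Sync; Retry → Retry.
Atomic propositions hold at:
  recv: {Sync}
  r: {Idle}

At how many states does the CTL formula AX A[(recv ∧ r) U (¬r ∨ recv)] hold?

5

Sat(recv ∧ r) = ∅
Sat(¬r) = {Sync, Grant, Init, Store, Retry}
Sat(¬r ∨ recv) = {Sync, Grant, Init, Store, Retry}
A[(recv ∧ r) U (¬r ∨ recv)]: least fixpoint, start Z0 = Sat((¬r ∨ recv)) = {Sync, Grant, Init, Store, Retry}, add states in Sat(recv ∧ r) with every successor in Z. Already a fixed point.
Sat(A[(recv ∧ r) U (¬r ∨ recv)]) = {Sync, Grant, Init, Store, Retry}
Sat(AX A[(recv ∧ r) U (¬r ∨ recv)]) = {s : every successor in {Sync, Grant, Init, Store, Retry}} = {Idle, Grant, Init, Store, Retry}
|Sat(AX A[(recv ∧ r) U (¬r ∨ recv)])| = |{Idle, Grant, Init, Store, Retry}| = 5.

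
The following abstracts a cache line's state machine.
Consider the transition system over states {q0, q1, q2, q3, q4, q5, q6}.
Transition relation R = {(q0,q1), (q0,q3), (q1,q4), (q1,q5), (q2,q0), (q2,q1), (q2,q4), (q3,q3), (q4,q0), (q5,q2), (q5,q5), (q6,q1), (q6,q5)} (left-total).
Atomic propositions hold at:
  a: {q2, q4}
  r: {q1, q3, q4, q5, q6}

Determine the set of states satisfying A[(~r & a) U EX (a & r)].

Sat(~r) = {q0, q2}
Sat(~r & a) = {q2}
Sat(a & r) = {q4}
Sat(EX (a & r)) = {s : some successor in {q4}} = {q1, q2}
A[(~r & a) U EX (a & r)]: least fixpoint, start Z0 = Sat(EX (a & r)) = {q1, q2}, add states in Sat(~r & a) with every successor in Z. Already a fixed point.
Sat(A[(~r & a) U EX (a & r)]) = {q1, q2}

{q1, q2}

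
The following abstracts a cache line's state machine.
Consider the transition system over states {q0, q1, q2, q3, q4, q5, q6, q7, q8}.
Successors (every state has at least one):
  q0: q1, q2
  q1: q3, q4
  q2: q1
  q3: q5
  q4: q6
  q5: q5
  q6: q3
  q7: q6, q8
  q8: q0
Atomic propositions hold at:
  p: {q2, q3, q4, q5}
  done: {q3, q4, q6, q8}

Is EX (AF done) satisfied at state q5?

AF done: least fixpoint, start Z0 = {q3, q4, q6, q8}, add states with every successor in Z. Z1 = {q1, q3, q4, q6, q7, q8}; Z2 = {q1, q2, q3, q4, q6, q7, q8}; Z3 = {q0, q1, q2, q3, q4, q6, q7, q8}; fixed.
Sat(AF done) = {q0, q1, q2, q3, q4, q6, q7, q8}
Sat(EX (AF done)) = {s : some successor in {q0, q1, q2, q3, q4, q6, q7, q8}} = {q0, q1, q2, q4, q6, q7, q8}
q5 ∉ Sat(EX (AF done)) = {q0, q1, q2, q4, q6, q7, q8}, so the formula does not hold at q5.

No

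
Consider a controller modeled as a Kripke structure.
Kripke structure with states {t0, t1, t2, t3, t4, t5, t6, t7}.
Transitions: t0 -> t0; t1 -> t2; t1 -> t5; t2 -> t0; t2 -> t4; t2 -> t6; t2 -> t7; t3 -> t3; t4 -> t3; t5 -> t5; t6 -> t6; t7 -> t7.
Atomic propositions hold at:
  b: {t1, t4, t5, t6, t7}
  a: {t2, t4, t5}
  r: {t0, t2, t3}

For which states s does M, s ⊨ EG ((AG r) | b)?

AG r: greatest fixpoint, start Z0 = {t0, t2, t3}, keep only states in Sat with every successor in Z. Z1 = {t0, t3}; fixed.
Sat(AG r) = {t0, t3}
Sat((AG r) | b) = {t0, t1, t3, t4, t5, t6, t7}
EG ((AG r) | b): greatest fixpoint, start Z0 = {t0, t1, t3, t4, t5, t6, t7}, keep only states in Sat with some successor in Z. Already a fixed point.
Sat(EG ((AG r) | b)) = {t0, t1, t3, t4, t5, t6, t7}

{t0, t1, t3, t4, t5, t6, t7}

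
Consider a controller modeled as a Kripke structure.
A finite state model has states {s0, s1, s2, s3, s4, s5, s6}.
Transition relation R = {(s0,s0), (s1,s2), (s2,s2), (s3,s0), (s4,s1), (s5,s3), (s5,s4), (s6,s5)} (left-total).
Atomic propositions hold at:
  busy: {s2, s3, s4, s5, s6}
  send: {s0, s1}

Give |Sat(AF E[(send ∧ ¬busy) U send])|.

6

Sat(¬busy) = {s0, s1}
Sat(send ∧ ¬busy) = {s0, s1}
E[(send ∧ ¬busy) U send]: least fixpoint, start Z0 = Sat(send) = {s0, s1}, add states in Sat(send ∧ ¬busy) with some successor in Z. Already a fixed point.
Sat(E[(send ∧ ¬busy) U send]) = {s0, s1}
AF E[(send ∧ ¬busy) U send]: least fixpoint, start Z0 = {s0, s1}, add states with every successor in Z. Z1 = {s0, s1, s3, s4}; Z2 = {s0, s1, s3, s4, s5}; Z3 = {s0, s1, s3, s4, s5, s6}; fixed.
Sat(AF E[(send ∧ ¬busy) U send]) = {s0, s1, s3, s4, s5, s6}
|Sat(AF E[(send ∧ ¬busy) U send])| = |{s0, s1, s3, s4, s5, s6}| = 6.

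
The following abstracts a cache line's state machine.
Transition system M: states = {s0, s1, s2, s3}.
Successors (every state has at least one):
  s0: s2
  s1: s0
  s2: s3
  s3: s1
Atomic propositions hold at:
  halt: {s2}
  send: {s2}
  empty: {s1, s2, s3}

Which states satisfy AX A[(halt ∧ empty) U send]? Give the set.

{s0}

Sat(halt ∧ empty) = {s2}
A[(halt ∧ empty) U send]: least fixpoint, start Z0 = Sat(send) = {s2}, add states in Sat(halt ∧ empty) with every successor in Z. Already a fixed point.
Sat(A[(halt ∧ empty) U send]) = {s2}
Sat(AX A[(halt ∧ empty) U send]) = {s : every successor in {s2}} = {s0}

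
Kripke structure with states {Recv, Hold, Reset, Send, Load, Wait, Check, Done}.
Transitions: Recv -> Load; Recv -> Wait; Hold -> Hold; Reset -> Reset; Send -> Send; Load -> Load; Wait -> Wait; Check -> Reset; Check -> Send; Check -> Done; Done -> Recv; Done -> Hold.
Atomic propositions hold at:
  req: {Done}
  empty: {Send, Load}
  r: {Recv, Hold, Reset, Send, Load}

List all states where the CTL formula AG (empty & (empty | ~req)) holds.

{Send, Load}

Sat(~req) = {Recv, Hold, Reset, Send, Load, Wait, Check}
Sat(empty | ~req) = {Recv, Hold, Reset, Send, Load, Wait, Check}
Sat(empty & (empty | ~req)) = {Send, Load}
AG (empty & (empty | ~req)): greatest fixpoint, start Z0 = {Send, Load}, keep only states in Sat with every successor in Z. Already a fixed point.
Sat(AG (empty & (empty | ~req))) = {Send, Load}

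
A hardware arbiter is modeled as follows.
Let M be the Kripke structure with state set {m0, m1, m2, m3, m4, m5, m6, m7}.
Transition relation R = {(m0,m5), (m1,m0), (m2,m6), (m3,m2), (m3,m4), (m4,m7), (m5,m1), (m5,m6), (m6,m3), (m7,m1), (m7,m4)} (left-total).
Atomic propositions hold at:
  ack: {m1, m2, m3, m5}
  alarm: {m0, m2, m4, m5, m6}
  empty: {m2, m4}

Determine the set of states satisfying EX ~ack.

{m1, m2, m3, m4, m5, m7}

Sat(~ack) = {m0, m4, m6, m7}
Sat(EX ~ack) = {s : some successor in {m0, m4, m6, m7}} = {m1, m2, m3, m4, m5, m7}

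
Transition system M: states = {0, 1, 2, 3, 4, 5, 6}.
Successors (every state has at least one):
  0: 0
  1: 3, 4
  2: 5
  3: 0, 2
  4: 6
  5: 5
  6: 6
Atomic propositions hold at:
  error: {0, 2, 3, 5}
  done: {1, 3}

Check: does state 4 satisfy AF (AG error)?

No

AG error: greatest fixpoint, start Z0 = {0, 2, 3, 5}, keep only states in Sat with every successor in Z. Already a fixed point.
Sat(AG error) = {0, 2, 3, 5}
AF (AG error): least fixpoint, start Z0 = {0, 2, 3, 5}, add states with every successor in Z. Already a fixed point.
Sat(AF (AG error)) = {0, 2, 3, 5}
4 ∉ Sat(AF (AG error)) = {0, 2, 3, 5}, so the formula does not hold at 4.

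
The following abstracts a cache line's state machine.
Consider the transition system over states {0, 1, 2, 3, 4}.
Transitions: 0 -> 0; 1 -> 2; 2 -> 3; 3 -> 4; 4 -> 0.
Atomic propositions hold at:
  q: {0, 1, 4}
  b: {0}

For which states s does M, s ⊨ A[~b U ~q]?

Sat(~b) = {1, 2, 3, 4}
Sat(~q) = {2, 3}
A[~b U ~q]: least fixpoint, start Z0 = Sat(~q) = {2, 3}, add states in Sat(~b) with every successor in Z. Z1 = {1, 2, 3}; fixed.
Sat(A[~b U ~q]) = {1, 2, 3}

{1, 2, 3}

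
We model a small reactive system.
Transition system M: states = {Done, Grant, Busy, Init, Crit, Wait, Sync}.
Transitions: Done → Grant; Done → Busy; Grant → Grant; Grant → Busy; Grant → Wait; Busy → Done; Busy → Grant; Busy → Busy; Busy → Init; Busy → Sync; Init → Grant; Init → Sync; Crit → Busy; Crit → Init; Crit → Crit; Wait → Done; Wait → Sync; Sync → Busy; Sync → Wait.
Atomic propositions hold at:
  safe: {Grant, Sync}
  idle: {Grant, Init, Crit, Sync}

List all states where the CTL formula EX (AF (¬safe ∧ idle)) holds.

Sat(¬safe) = {Done, Busy, Init, Crit, Wait}
Sat(¬safe ∧ idle) = {Init, Crit}
AF (¬safe ∧ idle): least fixpoint, start Z0 = {Init, Crit}, add states with every successor in Z. Already a fixed point.
Sat(AF (¬safe ∧ idle)) = {Init, Crit}
Sat(EX (AF (¬safe ∧ idle))) = {s : some successor in {Init, Crit}} = {Busy, Crit}

{Busy, Crit}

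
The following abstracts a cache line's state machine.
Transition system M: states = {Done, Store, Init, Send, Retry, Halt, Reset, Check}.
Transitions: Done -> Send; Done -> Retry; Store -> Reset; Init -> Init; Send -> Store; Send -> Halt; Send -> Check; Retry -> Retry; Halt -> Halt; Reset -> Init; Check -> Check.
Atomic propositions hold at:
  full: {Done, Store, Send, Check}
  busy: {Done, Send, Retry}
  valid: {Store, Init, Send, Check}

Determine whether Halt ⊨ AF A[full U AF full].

No

AF full: least fixpoint, start Z0 = {Done, Store, Send, Check}, add states with every successor in Z. Already a fixed point.
Sat(AF full) = {Done, Store, Send, Check}
A[full U AF full]: least fixpoint, start Z0 = Sat(AF full) = {Done, Store, Send, Check}, add states in Sat(full) with every successor in Z. Already a fixed point.
Sat(A[full U AF full]) = {Done, Store, Send, Check}
AF A[full U AF full]: least fixpoint, start Z0 = {Done, Store, Send, Check}, add states with every successor in Z. Already a fixed point.
Sat(AF A[full U AF full]) = {Done, Store, Send, Check}
Halt ∉ Sat(AF A[full U AF full]) = {Done, Store, Send, Check}, so the formula does not hold at Halt.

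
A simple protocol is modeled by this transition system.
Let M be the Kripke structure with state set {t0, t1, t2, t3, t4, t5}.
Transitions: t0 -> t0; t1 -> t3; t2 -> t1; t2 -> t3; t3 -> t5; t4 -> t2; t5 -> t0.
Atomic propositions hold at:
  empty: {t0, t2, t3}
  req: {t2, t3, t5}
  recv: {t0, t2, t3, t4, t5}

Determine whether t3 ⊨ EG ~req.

Sat(~req) = {t0, t1, t4}
EG ~req: greatest fixpoint, start Z0 = {t0, t1, t4}, keep only states in Sat with some successor in Z. Z1 = {t0}; fixed.
Sat(EG ~req) = {t0}
t3 ∉ Sat(EG ~req) = {t0}, so the formula does not hold at t3.

No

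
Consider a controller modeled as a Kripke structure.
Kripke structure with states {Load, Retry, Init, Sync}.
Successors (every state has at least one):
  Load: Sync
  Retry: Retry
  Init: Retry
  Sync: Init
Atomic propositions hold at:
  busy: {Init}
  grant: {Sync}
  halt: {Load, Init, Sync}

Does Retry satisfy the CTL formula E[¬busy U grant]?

No

Sat(¬busy) = {Load, Retry, Sync}
E[¬busy U grant]: least fixpoint, start Z0 = Sat(grant) = {Sync}, add states in Sat(¬busy) with some successor in Z. Z1 = {Load, Sync}; fixed.
Sat(E[¬busy U grant]) = {Load, Sync}
Retry ∉ Sat(E[¬busy U grant]) = {Load, Sync}, so the formula does not hold at Retry.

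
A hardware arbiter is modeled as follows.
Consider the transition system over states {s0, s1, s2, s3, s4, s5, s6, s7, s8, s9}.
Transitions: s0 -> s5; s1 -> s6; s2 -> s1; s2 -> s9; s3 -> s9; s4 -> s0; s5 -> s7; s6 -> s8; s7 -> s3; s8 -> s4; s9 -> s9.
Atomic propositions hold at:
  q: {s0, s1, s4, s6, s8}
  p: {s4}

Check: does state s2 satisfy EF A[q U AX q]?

Sat(AX q) = {s : every successor in {s0, s1, s4, s6, s8}} = {s1, s4, s6, s8}
A[q U AX q]: least fixpoint, start Z0 = Sat(AX q) = {s1, s4, s6, s8}, add states in Sat(q) with every successor in Z. Already a fixed point.
Sat(A[q U AX q]) = {s1, s4, s6, s8}
EF A[q U AX q]: least fixpoint, start Z0 = {s1, s4, s6, s8}, add states with some successor in Z. Z1 = {s1, s2, s4, s6, s8}; fixed.
Sat(EF A[q U AX q]) = {s1, s2, s4, s6, s8}
s2 ∈ Sat(EF A[q U AX q]) = {s1, s2, s4, s6, s8}, so the formula holds at s2.

Yes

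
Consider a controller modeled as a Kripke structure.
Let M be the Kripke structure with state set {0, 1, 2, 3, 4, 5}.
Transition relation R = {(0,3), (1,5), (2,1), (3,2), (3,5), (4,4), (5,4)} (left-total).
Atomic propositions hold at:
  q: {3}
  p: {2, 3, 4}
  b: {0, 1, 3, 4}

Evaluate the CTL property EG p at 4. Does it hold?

EG p: greatest fixpoint, start Z0 = {2, 3, 4}, keep only states in Sat with some successor in Z. Z1 = {3, 4}; Z2 = {4}; fixed.
Sat(EG p) = {4}
4 ∈ Sat(EG p) = {4}, so the formula holds at 4.

Yes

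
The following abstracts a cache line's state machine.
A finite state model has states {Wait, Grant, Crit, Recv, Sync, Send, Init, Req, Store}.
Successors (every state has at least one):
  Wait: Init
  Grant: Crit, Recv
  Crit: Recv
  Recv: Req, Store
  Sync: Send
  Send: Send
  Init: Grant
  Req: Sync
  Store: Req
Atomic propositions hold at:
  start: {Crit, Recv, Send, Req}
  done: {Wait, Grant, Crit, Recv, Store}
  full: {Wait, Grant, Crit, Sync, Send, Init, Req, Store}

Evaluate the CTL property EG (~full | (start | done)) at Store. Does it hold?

No

Sat(~full) = {Recv}
Sat(start | done) = {Wait, Grant, Crit, Recv, Send, Req, Store}
Sat(~full | (start | done)) = {Wait, Grant, Crit, Recv, Send, Req, Store}
EG (~full | (start | done)): greatest fixpoint, start Z0 = {Wait, Grant, Crit, Recv, Send, Req, Store}, keep only states in Sat with some successor in Z. Z1 = {Grant, Crit, Recv, Send, Store}; Z2 = {Grant, Crit, Recv, Send}; Z3 = {Grant, Crit, Send}; Z4 = {Grant, Send}; Z5 = {Send}; fixed.
Sat(EG (~full | (start | done))) = {Send}
Store ∉ Sat(EG (~full | (start | done))) = {Send}, so the formula does not hold at Store.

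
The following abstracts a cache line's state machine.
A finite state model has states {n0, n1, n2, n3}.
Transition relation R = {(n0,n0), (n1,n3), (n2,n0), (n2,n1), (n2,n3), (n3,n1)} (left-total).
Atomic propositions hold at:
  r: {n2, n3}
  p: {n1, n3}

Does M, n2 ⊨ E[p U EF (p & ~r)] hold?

Yes

Sat(~r) = {n0, n1}
Sat(p & ~r) = {n1}
EF (p & ~r): least fixpoint, start Z0 = {n1}, add states with some successor in Z. Z1 = {n1, n2, n3}; fixed.
Sat(EF (p & ~r)) = {n1, n2, n3}
E[p U EF (p & ~r)]: least fixpoint, start Z0 = Sat(EF (p & ~r)) = {n1, n2, n3}, add states in Sat(p) with some successor in Z. Already a fixed point.
Sat(E[p U EF (p & ~r)]) = {n1, n2, n3}
n2 ∈ Sat(E[p U EF (p & ~r)]) = {n1, n2, n3}, so the formula holds at n2.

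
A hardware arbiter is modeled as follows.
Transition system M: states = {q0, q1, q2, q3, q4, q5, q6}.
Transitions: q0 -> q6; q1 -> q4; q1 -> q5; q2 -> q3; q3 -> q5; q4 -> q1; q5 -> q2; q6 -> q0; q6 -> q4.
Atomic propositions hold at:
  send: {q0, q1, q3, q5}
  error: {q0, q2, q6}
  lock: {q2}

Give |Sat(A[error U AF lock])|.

3

AF lock: least fixpoint, start Z0 = {q2}, add states with every successor in Z. Z1 = {q2, q5}; Z2 = {q2, q3, q5}; fixed.
Sat(AF lock) = {q2, q3, q5}
A[error U AF lock]: least fixpoint, start Z0 = Sat(AF lock) = {q2, q3, q5}, add states in Sat(error) with every successor in Z. Already a fixed point.
Sat(A[error U AF lock]) = {q2, q3, q5}
|Sat(A[error U AF lock])| = |{q2, q3, q5}| = 3.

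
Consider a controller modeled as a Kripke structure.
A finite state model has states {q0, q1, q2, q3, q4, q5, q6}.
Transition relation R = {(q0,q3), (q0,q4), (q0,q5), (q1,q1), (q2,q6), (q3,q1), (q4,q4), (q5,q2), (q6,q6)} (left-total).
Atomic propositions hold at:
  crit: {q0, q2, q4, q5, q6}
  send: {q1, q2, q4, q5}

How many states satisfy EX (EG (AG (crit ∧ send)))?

2

Sat(crit ∧ send) = {q2, q4, q5}
AG (crit ∧ send): greatest fixpoint, start Z0 = {q2, q4, q5}, keep only states in Sat with every successor in Z. Z1 = {q4, q5}; Z2 = {q4}; fixed.
Sat(AG (crit ∧ send)) = {q4}
EG (AG (crit ∧ send)): greatest fixpoint, start Z0 = {q4}, keep only states in Sat with some successor in Z. Already a fixed point.
Sat(EG (AG (crit ∧ send))) = {q4}
Sat(EX (EG (AG (crit ∧ send)))) = {s : some successor in {q4}} = {q0, q4}
|Sat(EX (EG (AG (crit ∧ send))))| = |{q0, q4}| = 2.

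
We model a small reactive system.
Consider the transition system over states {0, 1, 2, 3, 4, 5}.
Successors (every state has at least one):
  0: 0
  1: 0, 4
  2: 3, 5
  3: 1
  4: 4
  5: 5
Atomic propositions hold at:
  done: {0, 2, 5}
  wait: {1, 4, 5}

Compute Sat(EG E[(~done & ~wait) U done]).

Sat(~done) = {1, 3, 4}
Sat(~wait) = {0, 2, 3}
Sat(~done & ~wait) = {3}
E[(~done & ~wait) U done]: least fixpoint, start Z0 = Sat(done) = {0, 2, 5}, add states in Sat(~done & ~wait) with some successor in Z. Already a fixed point.
Sat(E[(~done & ~wait) U done]) = {0, 2, 5}
EG E[(~done & ~wait) U done]: greatest fixpoint, start Z0 = {0, 2, 5}, keep only states in Sat with some successor in Z. Already a fixed point.
Sat(EG E[(~done & ~wait) U done]) = {0, 2, 5}

{0, 2, 5}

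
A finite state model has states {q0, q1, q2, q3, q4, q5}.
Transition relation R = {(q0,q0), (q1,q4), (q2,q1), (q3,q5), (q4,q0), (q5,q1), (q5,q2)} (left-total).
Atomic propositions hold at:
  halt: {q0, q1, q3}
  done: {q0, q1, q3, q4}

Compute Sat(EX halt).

Sat(EX halt) = {s : some successor in {q0, q1, q3}} = {q0, q2, q4, q5}

{q0, q2, q4, q5}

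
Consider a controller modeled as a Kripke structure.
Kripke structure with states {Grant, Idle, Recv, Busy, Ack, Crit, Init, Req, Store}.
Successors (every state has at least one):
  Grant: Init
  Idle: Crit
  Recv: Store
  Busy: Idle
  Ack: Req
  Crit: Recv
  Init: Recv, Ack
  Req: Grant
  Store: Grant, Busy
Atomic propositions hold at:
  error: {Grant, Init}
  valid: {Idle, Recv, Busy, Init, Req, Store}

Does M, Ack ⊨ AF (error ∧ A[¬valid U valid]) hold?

Yes

Sat(¬valid) = {Grant, Ack, Crit}
A[¬valid U valid]: least fixpoint, start Z0 = Sat(valid) = {Idle, Recv, Busy, Init, Req, Store}, add states in Sat(¬valid) with every successor in Z. Z1 = {Grant, Idle, Recv, Busy, Ack, Crit, Init, Req, Store}; fixed.
Sat(A[¬valid U valid]) = {Grant, Idle, Recv, Busy, Ack, Crit, Init, Req, Store}
Sat(error ∧ A[¬valid U valid]) = {Grant, Init}
AF (error ∧ A[¬valid U valid]): least fixpoint, start Z0 = {Grant, Init}, add states with every successor in Z. Z1 = {Grant, Init, Req}; Z2 = {Grant, Ack, Init, Req}; fixed.
Sat(AF (error ∧ A[¬valid U valid])) = {Grant, Ack, Init, Req}
Ack ∈ Sat(AF (error ∧ A[¬valid U valid])) = {Grant, Ack, Init, Req}, so the formula holds at Ack.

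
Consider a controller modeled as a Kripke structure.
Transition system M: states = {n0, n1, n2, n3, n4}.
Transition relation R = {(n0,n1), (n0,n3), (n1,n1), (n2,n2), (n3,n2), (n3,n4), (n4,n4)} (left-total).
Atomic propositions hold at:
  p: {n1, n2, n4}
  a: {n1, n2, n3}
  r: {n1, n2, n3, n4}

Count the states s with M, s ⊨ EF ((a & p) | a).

Sat(a & p) = {n1, n2}
Sat((a & p) | a) = {n1, n2, n3}
EF ((a & p) | a): least fixpoint, start Z0 = {n1, n2, n3}, add states with some successor in Z. Z1 = {n0, n1, n2, n3}; fixed.
Sat(EF ((a & p) | a)) = {n0, n1, n2, n3}
|Sat(EF ((a & p) | a))| = |{n0, n1, n2, n3}| = 4.

4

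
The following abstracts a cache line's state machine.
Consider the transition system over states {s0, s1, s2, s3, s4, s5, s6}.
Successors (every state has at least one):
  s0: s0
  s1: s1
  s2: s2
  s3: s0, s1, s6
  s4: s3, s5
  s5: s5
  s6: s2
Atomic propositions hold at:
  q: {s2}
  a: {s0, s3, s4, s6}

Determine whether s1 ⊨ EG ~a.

Sat(~a) = {s1, s2, s5}
EG ~a: greatest fixpoint, start Z0 = {s1, s2, s5}, keep only states in Sat with some successor in Z. Already a fixed point.
Sat(EG ~a) = {s1, s2, s5}
s1 ∈ Sat(EG ~a) = {s1, s2, s5}, so the formula holds at s1.

Yes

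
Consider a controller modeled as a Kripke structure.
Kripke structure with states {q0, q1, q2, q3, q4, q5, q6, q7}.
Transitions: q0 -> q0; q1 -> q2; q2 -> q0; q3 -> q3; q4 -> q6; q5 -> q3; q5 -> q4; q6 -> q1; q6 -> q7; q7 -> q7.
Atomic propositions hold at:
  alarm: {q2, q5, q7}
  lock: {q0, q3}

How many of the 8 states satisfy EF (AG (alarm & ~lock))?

4

Sat(~lock) = {q1, q2, q4, q5, q6, q7}
Sat(alarm & ~lock) = {q2, q5, q7}
AG (alarm & ~lock): greatest fixpoint, start Z0 = {q2, q5, q7}, keep only states in Sat with every successor in Z. Z1 = {q7}; fixed.
Sat(AG (alarm & ~lock)) = {q7}
EF (AG (alarm & ~lock)): least fixpoint, start Z0 = {q7}, add states with some successor in Z. Z1 = {q6, q7}; Z2 = {q4, q6, q7}; Z3 = {q4, q5, q6, q7}; fixed.
Sat(EF (AG (alarm & ~lock))) = {q4, q5, q6, q7}
|Sat(EF (AG (alarm & ~lock)))| = |{q4, q5, q6, q7}| = 4.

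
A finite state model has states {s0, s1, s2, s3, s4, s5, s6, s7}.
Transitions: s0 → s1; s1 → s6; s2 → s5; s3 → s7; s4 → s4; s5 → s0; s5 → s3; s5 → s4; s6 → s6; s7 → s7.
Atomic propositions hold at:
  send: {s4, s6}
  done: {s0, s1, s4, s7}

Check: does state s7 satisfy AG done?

Yes

AG done: greatest fixpoint, start Z0 = {s0, s1, s4, s7}, keep only states in Sat with every successor in Z. Z1 = {s0, s4, s7}; Z2 = {s4, s7}; fixed.
Sat(AG done) = {s4, s7}
s7 ∈ Sat(AG done) = {s4, s7}, so the formula holds at s7.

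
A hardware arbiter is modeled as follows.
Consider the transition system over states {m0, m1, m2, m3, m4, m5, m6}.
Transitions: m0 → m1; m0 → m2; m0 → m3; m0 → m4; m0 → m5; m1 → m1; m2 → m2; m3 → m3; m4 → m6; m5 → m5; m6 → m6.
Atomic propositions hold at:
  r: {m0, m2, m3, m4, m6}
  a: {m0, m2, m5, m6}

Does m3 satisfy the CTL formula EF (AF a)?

AF a: least fixpoint, start Z0 = {m0, m2, m5, m6}, add states with every successor in Z. Z1 = {m0, m2, m4, m5, m6}; fixed.
Sat(AF a) = {m0, m2, m4, m5, m6}
EF (AF a): least fixpoint, start Z0 = {m0, m2, m4, m5, m6}, add states with some successor in Z. Already a fixed point.
Sat(EF (AF a)) = {m0, m2, m4, m5, m6}
m3 ∉ Sat(EF (AF a)) = {m0, m2, m4, m5, m6}, so the formula does not hold at m3.

No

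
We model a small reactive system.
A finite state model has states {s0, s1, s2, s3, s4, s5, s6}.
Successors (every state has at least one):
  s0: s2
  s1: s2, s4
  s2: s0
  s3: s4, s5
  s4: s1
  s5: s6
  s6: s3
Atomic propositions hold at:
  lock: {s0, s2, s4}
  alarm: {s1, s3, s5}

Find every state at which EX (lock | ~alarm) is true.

{s0, s1, s2, s3, s5}

Sat(~alarm) = {s0, s2, s4, s6}
Sat(lock | ~alarm) = {s0, s2, s4, s6}
Sat(EX (lock | ~alarm)) = {s : some successor in {s0, s2, s4, s6}} = {s0, s1, s2, s3, s5}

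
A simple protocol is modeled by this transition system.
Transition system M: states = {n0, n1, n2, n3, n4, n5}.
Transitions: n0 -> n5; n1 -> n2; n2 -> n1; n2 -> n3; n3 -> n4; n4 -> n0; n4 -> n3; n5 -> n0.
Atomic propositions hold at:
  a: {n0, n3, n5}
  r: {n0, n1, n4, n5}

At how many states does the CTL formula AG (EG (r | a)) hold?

Sat(r | a) = {n0, n1, n3, n4, n5}
EG (r | a): greatest fixpoint, start Z0 = {n0, n1, n3, n4, n5}, keep only states in Sat with some successor in Z. Z1 = {n0, n3, n4, n5}; fixed.
Sat(EG (r | a)) = {n0, n3, n4, n5}
AG (EG (r | a)): greatest fixpoint, start Z0 = {n0, n3, n4, n5}, keep only states in Sat with every successor in Z. Already a fixed point.
Sat(AG (EG (r | a))) = {n0, n3, n4, n5}
|Sat(AG (EG (r | a)))| = |{n0, n3, n4, n5}| = 4.

4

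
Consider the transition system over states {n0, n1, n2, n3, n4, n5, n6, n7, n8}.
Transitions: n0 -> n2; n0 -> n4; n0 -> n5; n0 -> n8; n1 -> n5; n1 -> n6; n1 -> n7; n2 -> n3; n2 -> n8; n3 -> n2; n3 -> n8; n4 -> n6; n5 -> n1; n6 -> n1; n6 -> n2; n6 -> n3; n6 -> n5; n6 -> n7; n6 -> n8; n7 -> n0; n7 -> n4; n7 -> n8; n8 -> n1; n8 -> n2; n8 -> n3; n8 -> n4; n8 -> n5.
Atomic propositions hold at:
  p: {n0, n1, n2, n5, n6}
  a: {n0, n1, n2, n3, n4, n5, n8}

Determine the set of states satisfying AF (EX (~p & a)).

Sat(~p) = {n3, n4, n7, n8}
Sat(~p & a) = {n3, n4, n8}
Sat(EX (~p & a)) = {s : some successor in {n3, n4, n8}} = {n0, n2, n3, n6, n7, n8}
AF (EX (~p & a)): least fixpoint, start Z0 = {n0, n2, n3, n6, n7, n8}, add states with every successor in Z. Z1 = {n0, n2, n3, n4, n6, n7, n8}; fixed.
Sat(AF (EX (~p & a))) = {n0, n2, n3, n4, n6, n7, n8}

{n0, n2, n3, n4, n6, n7, n8}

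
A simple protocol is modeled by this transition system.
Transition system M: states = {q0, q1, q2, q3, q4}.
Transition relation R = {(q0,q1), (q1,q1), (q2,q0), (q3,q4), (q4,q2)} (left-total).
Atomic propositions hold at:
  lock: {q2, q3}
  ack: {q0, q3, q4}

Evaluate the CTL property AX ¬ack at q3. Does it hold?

Sat(¬ack) = {q1, q2}
Sat(AX ¬ack) = {s : every successor in {q1, q2}} = {q0, q1, q4}
q3 ∉ Sat(AX ¬ack) = {q0, q1, q4}, so the formula does not hold at q3.

No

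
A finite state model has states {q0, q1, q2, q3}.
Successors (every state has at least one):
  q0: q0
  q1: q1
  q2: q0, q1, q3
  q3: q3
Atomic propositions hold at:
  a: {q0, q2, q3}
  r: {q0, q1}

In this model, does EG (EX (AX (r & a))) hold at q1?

No

Sat(r & a) = {q0}
Sat(AX (r & a)) = {s : every successor in {q0}} = {q0}
Sat(EX (AX (r & a))) = {s : some successor in {q0}} = {q0, q2}
EG (EX (AX (r & a))): greatest fixpoint, start Z0 = {q0, q2}, keep only states in Sat with some successor in Z. Already a fixed point.
Sat(EG (EX (AX (r & a)))) = {q0, q2}
q1 ∉ Sat(EG (EX (AX (r & a)))) = {q0, q2}, so the formula does not hold at q1.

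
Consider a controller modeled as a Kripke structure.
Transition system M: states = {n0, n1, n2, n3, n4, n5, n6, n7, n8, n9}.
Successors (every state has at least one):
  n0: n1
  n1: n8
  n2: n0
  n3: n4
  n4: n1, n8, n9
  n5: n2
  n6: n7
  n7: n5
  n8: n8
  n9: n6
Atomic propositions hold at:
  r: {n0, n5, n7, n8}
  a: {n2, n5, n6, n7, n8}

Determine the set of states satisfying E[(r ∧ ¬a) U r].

Sat(¬a) = {n0, n1, n3, n4, n9}
Sat(r ∧ ¬a) = {n0}
E[(r ∧ ¬a) U r]: least fixpoint, start Z0 = Sat(r) = {n0, n5, n7, n8}, add states in Sat(r ∧ ¬a) with some successor in Z. Already a fixed point.
Sat(E[(r ∧ ¬a) U r]) = {n0, n5, n7, n8}

{n0, n5, n7, n8}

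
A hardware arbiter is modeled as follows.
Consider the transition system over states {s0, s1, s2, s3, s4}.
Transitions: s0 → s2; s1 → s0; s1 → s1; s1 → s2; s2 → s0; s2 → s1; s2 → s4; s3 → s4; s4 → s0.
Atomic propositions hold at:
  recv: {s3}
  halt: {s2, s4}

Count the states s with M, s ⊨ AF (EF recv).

1

EF recv: least fixpoint, start Z0 = {s3}, add states with some successor in Z. Already a fixed point.
Sat(EF recv) = {s3}
AF (EF recv): least fixpoint, start Z0 = {s3}, add states with every successor in Z. Already a fixed point.
Sat(AF (EF recv)) = {s3}
|Sat(AF (EF recv))| = |{s3}| = 1.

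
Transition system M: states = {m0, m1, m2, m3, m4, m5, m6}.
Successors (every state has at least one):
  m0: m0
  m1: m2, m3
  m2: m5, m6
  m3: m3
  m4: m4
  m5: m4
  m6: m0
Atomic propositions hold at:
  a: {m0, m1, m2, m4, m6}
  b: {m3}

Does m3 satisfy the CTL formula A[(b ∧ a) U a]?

Sat(b ∧ a) = ∅
A[(b ∧ a) U a]: least fixpoint, start Z0 = Sat(a) = {m0, m1, m2, m4, m6}, add states in Sat(b ∧ a) with every successor in Z. Already a fixed point.
Sat(A[(b ∧ a) U a]) = {m0, m1, m2, m4, m6}
m3 ∉ Sat(A[(b ∧ a) U a]) = {m0, m1, m2, m4, m6}, so the formula does not hold at m3.

No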